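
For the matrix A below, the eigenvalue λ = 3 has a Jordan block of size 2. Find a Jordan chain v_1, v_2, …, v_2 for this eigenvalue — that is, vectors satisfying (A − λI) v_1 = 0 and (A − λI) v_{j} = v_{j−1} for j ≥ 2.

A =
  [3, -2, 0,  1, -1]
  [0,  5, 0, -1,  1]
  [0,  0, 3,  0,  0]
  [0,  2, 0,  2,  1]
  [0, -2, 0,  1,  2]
A Jordan chain for λ = 3 of length 2:
v_1 = (-2, 2, 0, 2, -2)ᵀ
v_2 = (0, 1, 0, 0, 0)ᵀ

Let N = A − (3)·I. We want v_2 with N^2 v_2 = 0 but N^1 v_2 ≠ 0; then v_{j-1} := N · v_j for j = 2, …, 2.

Pick v_2 = (0, 1, 0, 0, 0)ᵀ.
Then v_1 = N · v_2 = (-2, 2, 0, 2, -2)ᵀ.

Sanity check: (A − (3)·I) v_1 = (0, 0, 0, 0, 0)ᵀ = 0. ✓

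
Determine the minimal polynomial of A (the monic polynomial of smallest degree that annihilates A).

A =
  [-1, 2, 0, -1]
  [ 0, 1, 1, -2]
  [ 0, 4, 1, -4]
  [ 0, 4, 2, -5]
x^2 + 2*x + 1

The characteristic polynomial is χ_A(x) = (x + 1)^4, so the eigenvalues are known. The minimal polynomial is
  m_A(x) = Π_λ (x − λ)^{k_λ}
where k_λ is the size of the *largest* Jordan block for λ (equivalently, the smallest k with (A − λI)^k v = 0 for every generalised eigenvector v of λ).

  λ = -1: largest Jordan block has size 2, contributing (x + 1)^2

So m_A(x) = (x + 1)^2 = x^2 + 2*x + 1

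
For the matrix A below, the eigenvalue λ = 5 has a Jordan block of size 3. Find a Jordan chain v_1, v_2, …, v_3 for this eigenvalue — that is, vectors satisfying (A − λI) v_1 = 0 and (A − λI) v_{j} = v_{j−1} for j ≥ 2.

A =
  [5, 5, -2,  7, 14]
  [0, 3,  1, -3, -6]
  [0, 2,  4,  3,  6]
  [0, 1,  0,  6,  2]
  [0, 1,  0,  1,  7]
A Jordan chain for λ = 5 of length 3:
v_1 = (7, -3, 3, 1, 1)ᵀ
v_2 = (5, -2, 2, 1, 1)ᵀ
v_3 = (0, 1, 0, 0, 0)ᵀ

Let N = A − (5)·I. We want v_3 with N^3 v_3 = 0 but N^2 v_3 ≠ 0; then v_{j-1} := N · v_j for j = 3, …, 2.

Pick v_3 = (0, 1, 0, 0, 0)ᵀ.
Then v_2 = N · v_3 = (5, -2, 2, 1, 1)ᵀ.
Then v_1 = N · v_2 = (7, -3, 3, 1, 1)ᵀ.

Sanity check: (A − (5)·I) v_1 = (0, 0, 0, 0, 0)ᵀ = 0. ✓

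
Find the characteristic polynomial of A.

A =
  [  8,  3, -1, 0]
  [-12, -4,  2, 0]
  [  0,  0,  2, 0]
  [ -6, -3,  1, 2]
x^4 - 8*x^3 + 24*x^2 - 32*x + 16

Expanding det(x·I − A) (e.g. by cofactor expansion or by noting that A is similar to its Jordan form J, which has the same characteristic polynomial as A) gives
  χ_A(x) = x^4 - 8*x^3 + 24*x^2 - 32*x + 16
which factors as (x - 2)^4. The eigenvalues (with algebraic multiplicities) are λ = 2 with multiplicity 4.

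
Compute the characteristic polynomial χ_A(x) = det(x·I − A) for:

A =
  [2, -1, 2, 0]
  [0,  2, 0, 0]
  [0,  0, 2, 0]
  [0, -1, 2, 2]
x^4 - 8*x^3 + 24*x^2 - 32*x + 16

Expanding det(x·I − A) (e.g. by cofactor expansion or by noting that A is similar to its Jordan form J, which has the same characteristic polynomial as A) gives
  χ_A(x) = x^4 - 8*x^3 + 24*x^2 - 32*x + 16
which factors as (x - 2)^4. The eigenvalues (with algebraic multiplicities) are λ = 2 with multiplicity 4.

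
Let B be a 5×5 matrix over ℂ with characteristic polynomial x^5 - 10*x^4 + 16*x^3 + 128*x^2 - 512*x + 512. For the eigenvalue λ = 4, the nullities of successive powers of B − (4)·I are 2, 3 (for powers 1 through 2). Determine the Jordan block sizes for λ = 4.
Block sizes for λ = 4: [2, 1]

From the dimensions of kernels of powers, the number of Jordan blocks of size at least j is d_j − d_{j−1} where d_j = dim ker(N^j) (with d_0 = 0). Computing the differences gives [2, 1].
The number of blocks of size exactly k is (#blocks of size ≥ k) − (#blocks of size ≥ k + 1), so the partition is: 1 block(s) of size 1, 1 block(s) of size 2.
In nonincreasing order the block sizes are [2, 1].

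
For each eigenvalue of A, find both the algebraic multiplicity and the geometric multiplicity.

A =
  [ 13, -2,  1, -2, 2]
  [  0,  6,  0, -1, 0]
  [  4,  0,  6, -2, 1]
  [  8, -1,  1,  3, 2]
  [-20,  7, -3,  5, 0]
λ = 5: alg = 2, geom = 1; λ = 6: alg = 3, geom = 1

Step 1 — factor the characteristic polynomial to read off the algebraic multiplicities:
  χ_A(x) = (x - 6)^3*(x - 5)^2

Step 2 — compute geometric multiplicities via the rank-nullity identity g(λ) = n − rank(A − λI):
  rank(A − (5)·I) = 4, so dim ker(A − (5)·I) = n − 4 = 1
  rank(A − (6)·I) = 4, so dim ker(A − (6)·I) = n − 4 = 1

Summary:
  λ = 5: algebraic multiplicity = 2, geometric multiplicity = 1
  λ = 6: algebraic multiplicity = 3, geometric multiplicity = 1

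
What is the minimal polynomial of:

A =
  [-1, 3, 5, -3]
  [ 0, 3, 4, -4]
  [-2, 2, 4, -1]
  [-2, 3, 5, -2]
x^3 - 3*x^2 + 3*x - 1

The characteristic polynomial is χ_A(x) = (x - 1)^4, so the eigenvalues are known. The minimal polynomial is
  m_A(x) = Π_λ (x − λ)^{k_λ}
where k_λ is the size of the *largest* Jordan block for λ (equivalently, the smallest k with (A − λI)^k v = 0 for every generalised eigenvector v of λ).

  λ = 1: largest Jordan block has size 3, contributing (x − 1)^3

So m_A(x) = (x - 1)^3 = x^3 - 3*x^2 + 3*x - 1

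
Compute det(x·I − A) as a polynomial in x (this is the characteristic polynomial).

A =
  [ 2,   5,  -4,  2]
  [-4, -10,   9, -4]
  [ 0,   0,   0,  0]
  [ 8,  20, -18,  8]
x^4

Expanding det(x·I − A) (e.g. by cofactor expansion or by noting that A is similar to its Jordan form J, which has the same characteristic polynomial as A) gives
  χ_A(x) = x^4
which factors as x^4. The eigenvalues (with algebraic multiplicities) are λ = 0 with multiplicity 4.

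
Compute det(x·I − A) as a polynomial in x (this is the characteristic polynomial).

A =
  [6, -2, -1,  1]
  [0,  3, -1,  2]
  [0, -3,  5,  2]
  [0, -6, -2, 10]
x^4 - 24*x^3 + 216*x^2 - 864*x + 1296

Expanding det(x·I − A) (e.g. by cofactor expansion or by noting that A is similar to its Jordan form J, which has the same characteristic polynomial as A) gives
  χ_A(x) = x^4 - 24*x^3 + 216*x^2 - 864*x + 1296
which factors as (x - 6)^4. The eigenvalues (with algebraic multiplicities) are λ = 6 with multiplicity 4.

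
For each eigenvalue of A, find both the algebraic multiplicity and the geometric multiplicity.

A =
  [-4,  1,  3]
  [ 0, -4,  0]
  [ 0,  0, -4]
λ = -4: alg = 3, geom = 2

Step 1 — factor the characteristic polynomial to read off the algebraic multiplicities:
  χ_A(x) = (x + 4)^3

Step 2 — compute geometric multiplicities via the rank-nullity identity g(λ) = n − rank(A − λI):
  rank(A − (-4)·I) = 1, so dim ker(A − (-4)·I) = n − 1 = 2

Summary:
  λ = -4: algebraic multiplicity = 3, geometric multiplicity = 2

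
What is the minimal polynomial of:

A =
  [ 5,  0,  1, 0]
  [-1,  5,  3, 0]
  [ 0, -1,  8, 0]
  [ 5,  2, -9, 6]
x^3 - 18*x^2 + 108*x - 216

The characteristic polynomial is χ_A(x) = (x - 6)^4, so the eigenvalues are known. The minimal polynomial is
  m_A(x) = Π_λ (x − λ)^{k_λ}
where k_λ is the size of the *largest* Jordan block for λ (equivalently, the smallest k with (A − λI)^k v = 0 for every generalised eigenvector v of λ).

  λ = 6: largest Jordan block has size 3, contributing (x − 6)^3

So m_A(x) = (x - 6)^3 = x^3 - 18*x^2 + 108*x - 216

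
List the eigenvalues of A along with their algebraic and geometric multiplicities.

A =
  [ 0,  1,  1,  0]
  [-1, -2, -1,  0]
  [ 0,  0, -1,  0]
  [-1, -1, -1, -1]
λ = -1: alg = 4, geom = 3

Step 1 — factor the characteristic polynomial to read off the algebraic multiplicities:
  χ_A(x) = (x + 1)^4

Step 2 — compute geometric multiplicities via the rank-nullity identity g(λ) = n − rank(A − λI):
  rank(A − (-1)·I) = 1, so dim ker(A − (-1)·I) = n − 1 = 3

Summary:
  λ = -1: algebraic multiplicity = 4, geometric multiplicity = 3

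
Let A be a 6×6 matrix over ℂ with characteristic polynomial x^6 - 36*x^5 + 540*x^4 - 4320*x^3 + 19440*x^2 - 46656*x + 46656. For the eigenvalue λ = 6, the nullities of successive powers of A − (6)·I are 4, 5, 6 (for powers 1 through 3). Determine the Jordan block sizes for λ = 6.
Block sizes for λ = 6: [3, 1, 1, 1]

From the dimensions of kernels of powers, the number of Jordan blocks of size at least j is d_j − d_{j−1} where d_j = dim ker(N^j) (with d_0 = 0). Computing the differences gives [4, 1, 1].
The number of blocks of size exactly k is (#blocks of size ≥ k) − (#blocks of size ≥ k + 1), so the partition is: 3 block(s) of size 1, 1 block(s) of size 3.
In nonincreasing order the block sizes are [3, 1, 1, 1].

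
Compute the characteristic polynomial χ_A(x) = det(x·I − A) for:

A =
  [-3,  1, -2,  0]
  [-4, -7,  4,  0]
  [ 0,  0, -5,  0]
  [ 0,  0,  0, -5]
x^4 + 20*x^3 + 150*x^2 + 500*x + 625

Expanding det(x·I − A) (e.g. by cofactor expansion or by noting that A is similar to its Jordan form J, which has the same characteristic polynomial as A) gives
  χ_A(x) = x^4 + 20*x^3 + 150*x^2 + 500*x + 625
which factors as (x + 5)^4. The eigenvalues (with algebraic multiplicities) are λ = -5 with multiplicity 4.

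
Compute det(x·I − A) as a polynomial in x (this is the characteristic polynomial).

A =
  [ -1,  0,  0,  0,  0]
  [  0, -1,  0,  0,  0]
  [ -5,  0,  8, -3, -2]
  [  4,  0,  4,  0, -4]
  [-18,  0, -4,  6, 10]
x^5 - 16*x^4 + 73*x^3 - 18*x^2 - 324*x - 216

Expanding det(x·I − A) (e.g. by cofactor expansion or by noting that A is similar to its Jordan form J, which has the same characteristic polynomial as A) gives
  χ_A(x) = x^5 - 16*x^4 + 73*x^3 - 18*x^2 - 324*x - 216
which factors as (x - 6)^3*(x + 1)^2. The eigenvalues (with algebraic multiplicities) are λ = -1 with multiplicity 2, λ = 6 with multiplicity 3.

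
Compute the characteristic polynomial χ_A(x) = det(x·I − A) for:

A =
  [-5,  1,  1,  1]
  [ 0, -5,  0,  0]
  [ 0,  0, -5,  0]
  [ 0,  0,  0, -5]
x^4 + 20*x^3 + 150*x^2 + 500*x + 625

Expanding det(x·I − A) (e.g. by cofactor expansion or by noting that A is similar to its Jordan form J, which has the same characteristic polynomial as A) gives
  χ_A(x) = x^4 + 20*x^3 + 150*x^2 + 500*x + 625
which factors as (x + 5)^4. The eigenvalues (with algebraic multiplicities) are λ = -5 with multiplicity 4.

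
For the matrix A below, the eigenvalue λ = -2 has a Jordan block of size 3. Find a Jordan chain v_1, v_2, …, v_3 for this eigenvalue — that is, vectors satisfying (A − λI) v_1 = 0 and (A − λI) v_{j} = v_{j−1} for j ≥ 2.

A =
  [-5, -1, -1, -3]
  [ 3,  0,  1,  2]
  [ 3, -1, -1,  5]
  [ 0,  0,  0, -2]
A Jordan chain for λ = -2 of length 3:
v_1 = (3, 0, -9, 0)ᵀ
v_2 = (-3, 3, 3, 0)ᵀ
v_3 = (1, 0, 0, 0)ᵀ

Let N = A − (-2)·I. We want v_3 with N^3 v_3 = 0 but N^2 v_3 ≠ 0; then v_{j-1} := N · v_j for j = 3, …, 2.

Pick v_3 = (1, 0, 0, 0)ᵀ.
Then v_2 = N · v_3 = (-3, 3, 3, 0)ᵀ.
Then v_1 = N · v_2 = (3, 0, -9, 0)ᵀ.

Sanity check: (A − (-2)·I) v_1 = (0, 0, 0, 0)ᵀ = 0. ✓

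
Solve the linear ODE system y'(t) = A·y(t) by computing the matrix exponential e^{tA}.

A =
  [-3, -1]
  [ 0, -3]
e^{tA} =
  [exp(-3*t), -t*exp(-3*t)]
  [0, exp(-3*t)]

Strategy: write A = P · J · P⁻¹ where J is a Jordan canonical form, so e^{tA} = P · e^{tJ} · P⁻¹, and e^{tJ} can be computed block-by-block.

A has Jordan form
J =
  [-3,  1]
  [ 0, -3]
(up to reordering of blocks).

Per-block formulas:
  For a 2×2 Jordan block J_2(-3): exp(t · J_2(-3)) = e^(-3t)·(I + t·N), where N is the 2×2 nilpotent shift.

After assembling e^{tJ} and conjugating by P, we get:

e^{tA} =
  [exp(-3*t), -t*exp(-3*t)]
  [0, exp(-3*t)]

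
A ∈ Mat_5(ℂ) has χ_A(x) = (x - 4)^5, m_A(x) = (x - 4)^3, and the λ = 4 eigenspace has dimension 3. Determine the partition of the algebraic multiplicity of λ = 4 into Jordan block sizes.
Block sizes for λ = 4: [3, 1, 1]

Step 1 — from the characteristic polynomial, algebraic multiplicity of λ = 4 is 5. From dim ker(A − (4)·I) = 3, there are exactly 3 Jordan blocks for λ = 4.
Step 2 — from the minimal polynomial, the factor (x − 4)^3 tells us the largest block for λ = 4 has size 3.
Step 3 — with total size 5, 3 blocks, and largest block 3, the block sizes (in nonincreasing order) are [3, 1, 1].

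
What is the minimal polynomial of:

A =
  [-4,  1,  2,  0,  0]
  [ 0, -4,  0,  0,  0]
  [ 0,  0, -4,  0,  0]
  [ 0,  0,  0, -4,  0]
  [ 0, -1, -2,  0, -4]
x^2 + 8*x + 16

The characteristic polynomial is χ_A(x) = (x + 4)^5, so the eigenvalues are known. The minimal polynomial is
  m_A(x) = Π_λ (x − λ)^{k_λ}
where k_λ is the size of the *largest* Jordan block for λ (equivalently, the smallest k with (A − λI)^k v = 0 for every generalised eigenvector v of λ).

  λ = -4: largest Jordan block has size 2, contributing (x + 4)^2

So m_A(x) = (x + 4)^2 = x^2 + 8*x + 16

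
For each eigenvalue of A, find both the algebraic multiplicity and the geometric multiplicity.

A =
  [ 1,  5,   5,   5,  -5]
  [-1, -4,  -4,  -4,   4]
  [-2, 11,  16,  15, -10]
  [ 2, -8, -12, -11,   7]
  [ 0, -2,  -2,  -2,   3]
λ = 1: alg = 5, geom = 2

Step 1 — factor the characteristic polynomial to read off the algebraic multiplicities:
  χ_A(x) = (x - 1)^5

Step 2 — compute geometric multiplicities via the rank-nullity identity g(λ) = n − rank(A − λI):
  rank(A − (1)·I) = 3, so dim ker(A − (1)·I) = n − 3 = 2

Summary:
  λ = 1: algebraic multiplicity = 5, geometric multiplicity = 2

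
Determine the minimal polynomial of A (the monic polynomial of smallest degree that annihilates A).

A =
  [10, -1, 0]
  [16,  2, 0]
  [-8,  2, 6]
x^2 - 12*x + 36

The characteristic polynomial is χ_A(x) = (x - 6)^3, so the eigenvalues are known. The minimal polynomial is
  m_A(x) = Π_λ (x − λ)^{k_λ}
where k_λ is the size of the *largest* Jordan block for λ (equivalently, the smallest k with (A − λI)^k v = 0 for every generalised eigenvector v of λ).

  λ = 6: largest Jordan block has size 2, contributing (x − 6)^2

So m_A(x) = (x - 6)^2 = x^2 - 12*x + 36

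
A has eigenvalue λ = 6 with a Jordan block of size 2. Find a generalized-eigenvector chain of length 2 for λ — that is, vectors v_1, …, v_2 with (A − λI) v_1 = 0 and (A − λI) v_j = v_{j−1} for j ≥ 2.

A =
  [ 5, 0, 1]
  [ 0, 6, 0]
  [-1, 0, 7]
A Jordan chain for λ = 6 of length 2:
v_1 = (-1, 0, -1)ᵀ
v_2 = (1, 0, 0)ᵀ

Let N = A − (6)·I. We want v_2 with N^2 v_2 = 0 but N^1 v_2 ≠ 0; then v_{j-1} := N · v_j for j = 2, …, 2.

Pick v_2 = (1, 0, 0)ᵀ.
Then v_1 = N · v_2 = (-1, 0, -1)ᵀ.

Sanity check: (A − (6)·I) v_1 = (0, 0, 0)ᵀ = 0. ✓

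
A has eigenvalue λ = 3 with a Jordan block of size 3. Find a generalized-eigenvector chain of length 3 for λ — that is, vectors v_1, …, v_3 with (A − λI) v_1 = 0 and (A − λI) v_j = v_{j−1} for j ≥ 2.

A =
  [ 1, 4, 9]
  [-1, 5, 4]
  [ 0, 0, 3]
A Jordan chain for λ = 3 of length 3:
v_1 = (-2, -1, 0)ᵀ
v_2 = (9, 4, 0)ᵀ
v_3 = (0, 0, 1)ᵀ

Let N = A − (3)·I. We want v_3 with N^3 v_3 = 0 but N^2 v_3 ≠ 0; then v_{j-1} := N · v_j for j = 3, …, 2.

Pick v_3 = (0, 0, 1)ᵀ.
Then v_2 = N · v_3 = (9, 4, 0)ᵀ.
Then v_1 = N · v_2 = (-2, -1, 0)ᵀ.

Sanity check: (A − (3)·I) v_1 = (0, 0, 0)ᵀ = 0. ✓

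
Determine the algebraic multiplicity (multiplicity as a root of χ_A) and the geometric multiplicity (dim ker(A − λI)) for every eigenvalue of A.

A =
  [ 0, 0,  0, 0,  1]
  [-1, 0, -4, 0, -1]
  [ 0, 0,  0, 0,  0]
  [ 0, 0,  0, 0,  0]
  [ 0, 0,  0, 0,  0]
λ = 0: alg = 5, geom = 3

Step 1 — factor the characteristic polynomial to read off the algebraic multiplicities:
  χ_A(x) = x^5

Step 2 — compute geometric multiplicities via the rank-nullity identity g(λ) = n − rank(A − λI):
  rank(A − (0)·I) = 2, so dim ker(A − (0)·I) = n − 2 = 3

Summary:
  λ = 0: algebraic multiplicity = 5, geometric multiplicity = 3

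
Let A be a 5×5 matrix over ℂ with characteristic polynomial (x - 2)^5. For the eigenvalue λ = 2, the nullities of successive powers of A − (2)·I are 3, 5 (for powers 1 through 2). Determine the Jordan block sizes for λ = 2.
Block sizes for λ = 2: [2, 2, 1]

From the dimensions of kernels of powers, the number of Jordan blocks of size at least j is d_j − d_{j−1} where d_j = dim ker(N^j) (with d_0 = 0). Computing the differences gives [3, 2].
The number of blocks of size exactly k is (#blocks of size ≥ k) − (#blocks of size ≥ k + 1), so the partition is: 1 block(s) of size 1, 2 block(s) of size 2.
In nonincreasing order the block sizes are [2, 2, 1].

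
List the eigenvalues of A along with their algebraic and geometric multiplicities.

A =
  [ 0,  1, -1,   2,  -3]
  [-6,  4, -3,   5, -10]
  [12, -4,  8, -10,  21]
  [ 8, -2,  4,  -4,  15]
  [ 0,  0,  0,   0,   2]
λ = 2: alg = 5, geom = 2

Step 1 — factor the characteristic polynomial to read off the algebraic multiplicities:
  χ_A(x) = (x - 2)^5

Step 2 — compute geometric multiplicities via the rank-nullity identity g(λ) = n − rank(A − λI):
  rank(A − (2)·I) = 3, so dim ker(A − (2)·I) = n − 3 = 2

Summary:
  λ = 2: algebraic multiplicity = 5, geometric multiplicity = 2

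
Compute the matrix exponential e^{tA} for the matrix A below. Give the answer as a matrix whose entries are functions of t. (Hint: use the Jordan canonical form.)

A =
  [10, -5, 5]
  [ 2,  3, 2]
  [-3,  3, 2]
e^{tA} =
  [5*t*exp(5*t) + exp(5*t), -5*t*exp(5*t), 5*t*exp(5*t)]
  [2*t*exp(5*t), -2*t*exp(5*t) + exp(5*t), 2*t*exp(5*t)]
  [-3*t*exp(5*t), 3*t*exp(5*t), -3*t*exp(5*t) + exp(5*t)]

Strategy: write A = P · J · P⁻¹ where J is a Jordan canonical form, so e^{tA} = P · e^{tJ} · P⁻¹, and e^{tJ} can be computed block-by-block.

A has Jordan form
J =
  [5, 1, 0]
  [0, 5, 0]
  [0, 0, 5]
(up to reordering of blocks).

Per-block formulas:
  For a 1×1 block at λ = 5: exp(t · [5]) = [e^(5t)].
  For a 2×2 Jordan block J_2(5): exp(t · J_2(5)) = e^(5t)·(I + t·N), where N is the 2×2 nilpotent shift.

After assembling e^{tJ} and conjugating by P, we get:

e^{tA} =
  [5*t*exp(5*t) + exp(5*t), -5*t*exp(5*t), 5*t*exp(5*t)]
  [2*t*exp(5*t), -2*t*exp(5*t) + exp(5*t), 2*t*exp(5*t)]
  [-3*t*exp(5*t), 3*t*exp(5*t), -3*t*exp(5*t) + exp(5*t)]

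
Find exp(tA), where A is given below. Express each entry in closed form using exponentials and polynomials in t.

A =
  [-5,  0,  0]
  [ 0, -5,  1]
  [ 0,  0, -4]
e^{tA} =
  [exp(-5*t), 0, 0]
  [0, exp(-5*t), exp(-4*t) - exp(-5*t)]
  [0, 0, exp(-4*t)]

Strategy: write A = P · J · P⁻¹ where J is a Jordan canonical form, so e^{tA} = P · e^{tJ} · P⁻¹, and e^{tJ} can be computed block-by-block.

A has Jordan form
J =
  [-5,  0,  0]
  [ 0, -5,  0]
  [ 0,  0, -4]
(up to reordering of blocks).

Per-block formulas:
  For a 1×1 block at λ = -4: exp(t · [-4]) = [e^(-4t)].
  For a 1×1 block at λ = -5: exp(t · [-5]) = [e^(-5t)].

After assembling e^{tJ} and conjugating by P, we get:

e^{tA} =
  [exp(-5*t), 0, 0]
  [0, exp(-5*t), exp(-4*t) - exp(-5*t)]
  [0, 0, exp(-4*t)]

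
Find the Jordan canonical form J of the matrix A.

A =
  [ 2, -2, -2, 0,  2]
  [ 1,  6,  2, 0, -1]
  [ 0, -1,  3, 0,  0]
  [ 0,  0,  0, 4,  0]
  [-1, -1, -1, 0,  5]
J_3(4) ⊕ J_1(4) ⊕ J_1(4)

The characteristic polynomial is
  det(x·I − A) = x^5 - 20*x^4 + 160*x^3 - 640*x^2 + 1280*x - 1024 = (x - 4)^5

Eigenvalues and multiplicities (the geometric multiplicity of λ is n − rank(A − λI), which equals the number of Jordan blocks for λ):
  λ = 4: algebraic multiplicity = 5, geometric multiplicity = 3

Determining the block sizes for each eigenvalue:
  λ = 4: with am = 5 and gm = 3, the partition is not yet determined (e.g. several partitions of 5 into 3 parts exist). Let N = A − (4)·I. Computing rank(N^1) = 2, rank(N^2) = 1, rank(N^3) = 0; the number of blocks of size ≥ j is rank(N^{j−1}) − rank(N^j), giving [3, 1, 1]. So we have 1 block(s) of size 3, 2 block(s) of size 1 → block sizes [3, 1, 1]

Assembling the blocks gives a Jordan form
J =
  [4, 1, 0, 0, 0]
  [0, 4, 1, 0, 0]
  [0, 0, 4, 0, 0]
  [0, 0, 0, 4, 0]
  [0, 0, 0, 0, 4]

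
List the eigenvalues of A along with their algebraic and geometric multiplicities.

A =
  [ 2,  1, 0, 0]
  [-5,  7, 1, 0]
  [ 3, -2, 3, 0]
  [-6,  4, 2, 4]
λ = 4: alg = 4, geom = 2

Step 1 — factor the characteristic polynomial to read off the algebraic multiplicities:
  χ_A(x) = (x - 4)^4

Step 2 — compute geometric multiplicities via the rank-nullity identity g(λ) = n − rank(A − λI):
  rank(A − (4)·I) = 2, so dim ker(A − (4)·I) = n − 2 = 2

Summary:
  λ = 4: algebraic multiplicity = 4, geometric multiplicity = 2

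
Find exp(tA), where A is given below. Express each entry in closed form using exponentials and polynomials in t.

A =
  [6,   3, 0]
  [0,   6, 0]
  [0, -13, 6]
e^{tA} =
  [exp(6*t), 3*t*exp(6*t), 0]
  [0, exp(6*t), 0]
  [0, -13*t*exp(6*t), exp(6*t)]

Strategy: write A = P · J · P⁻¹ where J is a Jordan canonical form, so e^{tA} = P · e^{tJ} · P⁻¹, and e^{tJ} can be computed block-by-block.

A has Jordan form
J =
  [6, 1, 0]
  [0, 6, 0]
  [0, 0, 6]
(up to reordering of blocks).

Per-block formulas:
  For a 1×1 block at λ = 6: exp(t · [6]) = [e^(6t)].
  For a 2×2 Jordan block J_2(6): exp(t · J_2(6)) = e^(6t)·(I + t·N), where N is the 2×2 nilpotent shift.

After assembling e^{tJ} and conjugating by P, we get:

e^{tA} =
  [exp(6*t), 3*t*exp(6*t), 0]
  [0, exp(6*t), 0]
  [0, -13*t*exp(6*t), exp(6*t)]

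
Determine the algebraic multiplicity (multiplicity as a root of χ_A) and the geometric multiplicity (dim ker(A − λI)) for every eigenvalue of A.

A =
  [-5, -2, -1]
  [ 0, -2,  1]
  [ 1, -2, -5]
λ = -4: alg = 3, geom = 1

Step 1 — factor the characteristic polynomial to read off the algebraic multiplicities:
  χ_A(x) = (x + 4)^3

Step 2 — compute geometric multiplicities via the rank-nullity identity g(λ) = n − rank(A − λI):
  rank(A − (-4)·I) = 2, so dim ker(A − (-4)·I) = n − 2 = 1

Summary:
  λ = -4: algebraic multiplicity = 3, geometric multiplicity = 1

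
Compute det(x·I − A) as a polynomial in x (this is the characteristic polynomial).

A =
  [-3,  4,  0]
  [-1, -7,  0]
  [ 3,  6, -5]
x^3 + 15*x^2 + 75*x + 125

Expanding det(x·I − A) (e.g. by cofactor expansion or by noting that A is similar to its Jordan form J, which has the same characteristic polynomial as A) gives
  χ_A(x) = x^3 + 15*x^2 + 75*x + 125
which factors as (x + 5)^3. The eigenvalues (with algebraic multiplicities) are λ = -5 with multiplicity 3.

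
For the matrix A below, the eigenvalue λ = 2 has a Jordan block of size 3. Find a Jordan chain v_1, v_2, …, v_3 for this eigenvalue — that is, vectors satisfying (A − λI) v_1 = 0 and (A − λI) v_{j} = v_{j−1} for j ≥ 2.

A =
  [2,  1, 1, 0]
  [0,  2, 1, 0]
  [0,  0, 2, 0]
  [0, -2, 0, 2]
A Jordan chain for λ = 2 of length 3:
v_1 = (1, 0, 0, -2)ᵀ
v_2 = (1, 1, 0, 0)ᵀ
v_3 = (0, 0, 1, 0)ᵀ

Let N = A − (2)·I. We want v_3 with N^3 v_3 = 0 but N^2 v_3 ≠ 0; then v_{j-1} := N · v_j for j = 3, …, 2.

Pick v_3 = (0, 0, 1, 0)ᵀ.
Then v_2 = N · v_3 = (1, 1, 0, 0)ᵀ.
Then v_1 = N · v_2 = (1, 0, 0, -2)ᵀ.

Sanity check: (A − (2)·I) v_1 = (0, 0, 0, 0)ᵀ = 0. ✓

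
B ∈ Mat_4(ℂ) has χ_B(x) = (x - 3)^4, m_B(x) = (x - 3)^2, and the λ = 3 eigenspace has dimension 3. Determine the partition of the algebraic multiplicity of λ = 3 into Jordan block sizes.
Block sizes for λ = 3: [2, 1, 1]

Step 1 — from the characteristic polynomial, algebraic multiplicity of λ = 3 is 4. From dim ker(B − (3)·I) = 3, there are exactly 3 Jordan blocks for λ = 3.
Step 2 — from the minimal polynomial, the factor (x − 3)^2 tells us the largest block for λ = 3 has size 2.
Step 3 — with total size 4, 3 blocks, and largest block 2, the block sizes (in nonincreasing order) are [2, 1, 1].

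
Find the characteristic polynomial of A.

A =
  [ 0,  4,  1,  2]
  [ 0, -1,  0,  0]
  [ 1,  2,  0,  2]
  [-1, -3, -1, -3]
x^4 + 4*x^3 + 6*x^2 + 4*x + 1

Expanding det(x·I − A) (e.g. by cofactor expansion or by noting that A is similar to its Jordan form J, which has the same characteristic polynomial as A) gives
  χ_A(x) = x^4 + 4*x^3 + 6*x^2 + 4*x + 1
which factors as (x + 1)^4. The eigenvalues (with algebraic multiplicities) are λ = -1 with multiplicity 4.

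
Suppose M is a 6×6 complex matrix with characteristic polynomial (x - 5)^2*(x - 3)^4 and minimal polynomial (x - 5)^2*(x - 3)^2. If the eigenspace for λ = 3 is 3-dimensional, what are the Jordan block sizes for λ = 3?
Block sizes for λ = 3: [2, 1, 1]

Step 1 — from the characteristic polynomial, algebraic multiplicity of λ = 3 is 4. From dim ker(M − (3)·I) = 3, there are exactly 3 Jordan blocks for λ = 3.
Step 2 — from the minimal polynomial, the factor (x − 3)^2 tells us the largest block for λ = 3 has size 2.
Step 3 — with total size 4, 3 blocks, and largest block 2, the block sizes (in nonincreasing order) are [2, 1, 1].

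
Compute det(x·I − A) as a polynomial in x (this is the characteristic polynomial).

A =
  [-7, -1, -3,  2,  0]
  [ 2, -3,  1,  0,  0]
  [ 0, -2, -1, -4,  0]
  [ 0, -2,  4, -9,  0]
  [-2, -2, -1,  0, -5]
x^5 + 25*x^4 + 250*x^3 + 1250*x^2 + 3125*x + 3125

Expanding det(x·I − A) (e.g. by cofactor expansion or by noting that A is similar to its Jordan form J, which has the same characteristic polynomial as A) gives
  χ_A(x) = x^5 + 25*x^4 + 250*x^3 + 1250*x^2 + 3125*x + 3125
which factors as (x + 5)^5. The eigenvalues (with algebraic multiplicities) are λ = -5 with multiplicity 5.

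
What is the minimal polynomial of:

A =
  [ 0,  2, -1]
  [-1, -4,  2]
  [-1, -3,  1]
x^3 + 3*x^2 + 3*x + 1

The characteristic polynomial is χ_A(x) = (x + 1)^3, so the eigenvalues are known. The minimal polynomial is
  m_A(x) = Π_λ (x − λ)^{k_λ}
where k_λ is the size of the *largest* Jordan block for λ (equivalently, the smallest k with (A − λI)^k v = 0 for every generalised eigenvector v of λ).

  λ = -1: largest Jordan block has size 3, contributing (x + 1)^3

So m_A(x) = (x + 1)^3 = x^3 + 3*x^2 + 3*x + 1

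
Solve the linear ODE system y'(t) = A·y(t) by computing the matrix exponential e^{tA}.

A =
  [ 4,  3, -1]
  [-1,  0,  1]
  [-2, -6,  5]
e^{tA} =
  [t*exp(3*t) + exp(3*t), 3*t*exp(3*t), -t*exp(3*t)]
  [-t*exp(3*t), -3*t*exp(3*t) + exp(3*t), t*exp(3*t)]
  [-2*t*exp(3*t), -6*t*exp(3*t), 2*t*exp(3*t) + exp(3*t)]

Strategy: write A = P · J · P⁻¹ where J is a Jordan canonical form, so e^{tA} = P · e^{tJ} · P⁻¹, and e^{tJ} can be computed block-by-block.

A has Jordan form
J =
  [3, 1, 0]
  [0, 3, 0]
  [0, 0, 3]
(up to reordering of blocks).

Per-block formulas:
  For a 2×2 Jordan block J_2(3): exp(t · J_2(3)) = e^(3t)·(I + t·N), where N is the 2×2 nilpotent shift.
  For a 1×1 block at λ = 3: exp(t · [3]) = [e^(3t)].

After assembling e^{tJ} and conjugating by P, we get:

e^{tA} =
  [t*exp(3*t) + exp(3*t), 3*t*exp(3*t), -t*exp(3*t)]
  [-t*exp(3*t), -3*t*exp(3*t) + exp(3*t), t*exp(3*t)]
  [-2*t*exp(3*t), -6*t*exp(3*t), 2*t*exp(3*t) + exp(3*t)]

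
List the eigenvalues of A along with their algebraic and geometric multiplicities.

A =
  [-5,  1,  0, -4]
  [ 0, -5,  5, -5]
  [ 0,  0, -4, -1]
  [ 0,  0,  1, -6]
λ = -5: alg = 4, geom = 2

Step 1 — factor the characteristic polynomial to read off the algebraic multiplicities:
  χ_A(x) = (x + 5)^4

Step 2 — compute geometric multiplicities via the rank-nullity identity g(λ) = n − rank(A − λI):
  rank(A − (-5)·I) = 2, so dim ker(A − (-5)·I) = n − 2 = 2

Summary:
  λ = -5: algebraic multiplicity = 4, geometric multiplicity = 2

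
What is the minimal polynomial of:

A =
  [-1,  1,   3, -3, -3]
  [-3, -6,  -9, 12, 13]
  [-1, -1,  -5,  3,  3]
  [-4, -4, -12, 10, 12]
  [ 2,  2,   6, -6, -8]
x^3 + 6*x^2 + 12*x + 8

The characteristic polynomial is χ_A(x) = (x + 2)^5, so the eigenvalues are known. The minimal polynomial is
  m_A(x) = Π_λ (x − λ)^{k_λ}
where k_λ is the size of the *largest* Jordan block for λ (equivalently, the smallest k with (A − λI)^k v = 0 for every generalised eigenvector v of λ).

  λ = -2: largest Jordan block has size 3, contributing (x + 2)^3

So m_A(x) = (x + 2)^3 = x^3 + 6*x^2 + 12*x + 8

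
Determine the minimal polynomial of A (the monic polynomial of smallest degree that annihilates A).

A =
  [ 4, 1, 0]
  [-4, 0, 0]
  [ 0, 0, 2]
x^2 - 4*x + 4

The characteristic polynomial is χ_A(x) = (x - 2)^3, so the eigenvalues are known. The minimal polynomial is
  m_A(x) = Π_λ (x − λ)^{k_λ}
where k_λ is the size of the *largest* Jordan block for λ (equivalently, the smallest k with (A − λI)^k v = 0 for every generalised eigenvector v of λ).

  λ = 2: largest Jordan block has size 2, contributing (x − 2)^2

So m_A(x) = (x - 2)^2 = x^2 - 4*x + 4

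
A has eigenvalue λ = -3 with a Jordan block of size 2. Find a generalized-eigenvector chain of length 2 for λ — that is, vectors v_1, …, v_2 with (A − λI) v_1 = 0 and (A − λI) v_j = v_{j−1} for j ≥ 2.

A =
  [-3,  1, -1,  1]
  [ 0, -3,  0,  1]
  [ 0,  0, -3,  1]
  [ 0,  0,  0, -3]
A Jordan chain for λ = -3 of length 2:
v_1 = (1, 0, 0, 0)ᵀ
v_2 = (0, 1, 0, 0)ᵀ

Let N = A − (-3)·I. We want v_2 with N^2 v_2 = 0 but N^1 v_2 ≠ 0; then v_{j-1} := N · v_j for j = 2, …, 2.

Pick v_2 = (0, 1, 0, 0)ᵀ.
Then v_1 = N · v_2 = (1, 0, 0, 0)ᵀ.

Sanity check: (A − (-3)·I) v_1 = (0, 0, 0, 0)ᵀ = 0. ✓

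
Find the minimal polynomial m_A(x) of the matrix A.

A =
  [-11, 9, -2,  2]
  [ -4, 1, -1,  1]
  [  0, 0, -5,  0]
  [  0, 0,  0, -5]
x^3 + 15*x^2 + 75*x + 125

The characteristic polynomial is χ_A(x) = (x + 5)^4, so the eigenvalues are known. The minimal polynomial is
  m_A(x) = Π_λ (x − λ)^{k_λ}
where k_λ is the size of the *largest* Jordan block for λ (equivalently, the smallest k with (A − λI)^k v = 0 for every generalised eigenvector v of λ).

  λ = -5: largest Jordan block has size 3, contributing (x + 5)^3

So m_A(x) = (x + 5)^3 = x^3 + 15*x^2 + 75*x + 125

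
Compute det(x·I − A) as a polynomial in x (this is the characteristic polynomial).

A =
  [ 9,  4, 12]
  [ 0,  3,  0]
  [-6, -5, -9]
x^3 - 3*x^2 - 9*x + 27

Expanding det(x·I − A) (e.g. by cofactor expansion or by noting that A is similar to its Jordan form J, which has the same characteristic polynomial as A) gives
  χ_A(x) = x^3 - 3*x^2 - 9*x + 27
which factors as (x - 3)^2*(x + 3). The eigenvalues (with algebraic multiplicities) are λ = -3 with multiplicity 1, λ = 3 with multiplicity 2.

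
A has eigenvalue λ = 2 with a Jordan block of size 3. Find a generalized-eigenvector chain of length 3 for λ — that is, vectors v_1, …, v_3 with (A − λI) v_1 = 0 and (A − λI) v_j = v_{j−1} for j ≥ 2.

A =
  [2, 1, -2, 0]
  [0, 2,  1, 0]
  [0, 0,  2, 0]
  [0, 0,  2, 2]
A Jordan chain for λ = 2 of length 3:
v_1 = (1, 0, 0, 0)ᵀ
v_2 = (-2, 1, 0, 2)ᵀ
v_3 = (0, 0, 1, 0)ᵀ

Let N = A − (2)·I. We want v_3 with N^3 v_3 = 0 but N^2 v_3 ≠ 0; then v_{j-1} := N · v_j for j = 3, …, 2.

Pick v_3 = (0, 0, 1, 0)ᵀ.
Then v_2 = N · v_3 = (-2, 1, 0, 2)ᵀ.
Then v_1 = N · v_2 = (1, 0, 0, 0)ᵀ.

Sanity check: (A − (2)·I) v_1 = (0, 0, 0, 0)ᵀ = 0. ✓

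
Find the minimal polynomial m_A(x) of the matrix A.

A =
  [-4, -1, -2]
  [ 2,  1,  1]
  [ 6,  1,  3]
x^3

The characteristic polynomial is χ_A(x) = x^3, so the eigenvalues are known. The minimal polynomial is
  m_A(x) = Π_λ (x − λ)^{k_λ}
where k_λ is the size of the *largest* Jordan block for λ (equivalently, the smallest k with (A − λI)^k v = 0 for every generalised eigenvector v of λ).

  λ = 0: largest Jordan block has size 3, contributing (x − 0)^3

So m_A(x) = x^3 = x^3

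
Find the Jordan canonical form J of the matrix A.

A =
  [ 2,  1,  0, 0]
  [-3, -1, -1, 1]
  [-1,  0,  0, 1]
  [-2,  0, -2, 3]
J_3(1) ⊕ J_1(1)

The characteristic polynomial is
  det(x·I − A) = x^4 - 4*x^3 + 6*x^2 - 4*x + 1 = (x - 1)^4

Eigenvalues and multiplicities (the geometric multiplicity of λ is n − rank(A − λI), which equals the number of Jordan blocks for λ):
  λ = 1: algebraic multiplicity = 4, geometric multiplicity = 2

Determining the block sizes for each eigenvalue:
  λ = 1: with am = 4 and gm = 2, the partition is not yet determined (e.g. several partitions of 4 into 2 parts exist). Let N = A − (1)·I. Computing rank(N^1) = 2, rank(N^2) = 1, rank(N^3) = 0; the number of blocks of size ≥ j is rank(N^{j−1}) − rank(N^j), giving [2, 1, 1]. So we have 1 block(s) of size 3, 1 block(s) of size 1 → block sizes [3, 1]

Assembling the blocks gives a Jordan form
J =
  [1, 1, 0, 0]
  [0, 1, 1, 0]
  [0, 0, 1, 0]
  [0, 0, 0, 1]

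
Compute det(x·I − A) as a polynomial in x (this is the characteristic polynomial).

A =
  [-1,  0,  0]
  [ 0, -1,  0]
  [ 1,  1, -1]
x^3 + 3*x^2 + 3*x + 1

Expanding det(x·I − A) (e.g. by cofactor expansion or by noting that A is similar to its Jordan form J, which has the same characteristic polynomial as A) gives
  χ_A(x) = x^3 + 3*x^2 + 3*x + 1
which factors as (x + 1)^3. The eigenvalues (with algebraic multiplicities) are λ = -1 with multiplicity 3.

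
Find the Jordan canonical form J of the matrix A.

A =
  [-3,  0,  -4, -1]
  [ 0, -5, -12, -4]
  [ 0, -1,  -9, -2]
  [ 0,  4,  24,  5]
J_2(-3) ⊕ J_2(-3)

The characteristic polynomial is
  det(x·I − A) = x^4 + 12*x^3 + 54*x^2 + 108*x + 81 = (x + 3)^4

Eigenvalues and multiplicities (the geometric multiplicity of λ is n − rank(A − λI), which equals the number of Jordan blocks for λ):
  λ = -3: algebraic multiplicity = 4, geometric multiplicity = 2

Determining the block sizes for each eigenvalue:
  λ = -3: with am = 4 and gm = 2, the partition is not yet determined (e.g. several partitions of 4 into 2 parts exist). Let N = A − (-3)·I. Computing rank(N^1) = 2, rank(N^2) = 0; the number of blocks of size ≥ j is rank(N^{j−1}) − rank(N^j), giving [2, 2]. So we have 2 block(s) of size 2 → block sizes [2, 2]

Assembling the blocks gives a Jordan form
J =
  [-3,  1,  0,  0]
  [ 0, -3,  0,  0]
  [ 0,  0, -3,  1]
  [ 0,  0,  0, -3]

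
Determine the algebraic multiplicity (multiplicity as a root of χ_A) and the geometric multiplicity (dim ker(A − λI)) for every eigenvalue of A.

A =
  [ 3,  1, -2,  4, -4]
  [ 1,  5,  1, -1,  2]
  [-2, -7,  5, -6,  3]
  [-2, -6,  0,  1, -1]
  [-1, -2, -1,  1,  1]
λ = 3: alg = 5, geom = 2

Step 1 — factor the characteristic polynomial to read off the algebraic multiplicities:
  χ_A(x) = (x - 3)^5

Step 2 — compute geometric multiplicities via the rank-nullity identity g(λ) = n − rank(A − λI):
  rank(A − (3)·I) = 3, so dim ker(A − (3)·I) = n − 3 = 2

Summary:
  λ = 3: algebraic multiplicity = 5, geometric multiplicity = 2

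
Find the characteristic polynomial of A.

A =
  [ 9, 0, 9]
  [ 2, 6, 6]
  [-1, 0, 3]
x^3 - 18*x^2 + 108*x - 216

Expanding det(x·I − A) (e.g. by cofactor expansion or by noting that A is similar to its Jordan form J, which has the same characteristic polynomial as A) gives
  χ_A(x) = x^3 - 18*x^2 + 108*x - 216
which factors as (x - 6)^3. The eigenvalues (with algebraic multiplicities) are λ = 6 with multiplicity 3.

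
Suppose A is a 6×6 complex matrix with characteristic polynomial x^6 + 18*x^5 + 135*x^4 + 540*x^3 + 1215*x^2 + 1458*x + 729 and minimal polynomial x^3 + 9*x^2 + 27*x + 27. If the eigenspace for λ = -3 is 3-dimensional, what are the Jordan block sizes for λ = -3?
Block sizes for λ = -3: [3, 2, 1]

Step 1 — from the characteristic polynomial, algebraic multiplicity of λ = -3 is 6. From dim ker(A − (-3)·I) = 3, there are exactly 3 Jordan blocks for λ = -3.
Step 2 — from the minimal polynomial, the factor (x + 3)^3 tells us the largest block for λ = -3 has size 3.
Step 3 — with total size 6, 3 blocks, and largest block 3, the block sizes (in nonincreasing order) are [3, 2, 1].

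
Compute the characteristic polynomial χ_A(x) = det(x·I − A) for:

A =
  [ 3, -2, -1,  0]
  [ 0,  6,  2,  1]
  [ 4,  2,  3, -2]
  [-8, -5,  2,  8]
x^4 - 20*x^3 + 150*x^2 - 500*x + 625

Expanding det(x·I − A) (e.g. by cofactor expansion or by noting that A is similar to its Jordan form J, which has the same characteristic polynomial as A) gives
  χ_A(x) = x^4 - 20*x^3 + 150*x^2 - 500*x + 625
which factors as (x - 5)^4. The eigenvalues (with algebraic multiplicities) are λ = 5 with multiplicity 4.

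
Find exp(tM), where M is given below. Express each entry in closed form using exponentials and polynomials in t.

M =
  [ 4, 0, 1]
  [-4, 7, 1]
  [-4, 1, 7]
e^{tM} =
  [-2*t*exp(6*t) + exp(6*t), t^2*exp(6*t)/2, -t^2*exp(6*t)/2 + t*exp(6*t)]
  [-4*t*exp(6*t), t^2*exp(6*t) + t*exp(6*t) + exp(6*t), -t^2*exp(6*t) + t*exp(6*t)]
  [-4*t*exp(6*t), t^2*exp(6*t) + t*exp(6*t), -t^2*exp(6*t) + t*exp(6*t) + exp(6*t)]

Strategy: write M = P · J · P⁻¹ where J is a Jordan canonical form, so e^{tM} = P · e^{tJ} · P⁻¹, and e^{tJ} can be computed block-by-block.

M has Jordan form
J =
  [6, 1, 0]
  [0, 6, 1]
  [0, 0, 6]
(up to reordering of blocks).

Per-block formulas:
  For a 3×3 Jordan block J_3(6): exp(t · J_3(6)) = e^(6t)·(I + t·N + (t^2/2)·N^2), where N is the 3×3 nilpotent shift.

After assembling e^{tJ} and conjugating by P, we get:

e^{tM} =
  [-2*t*exp(6*t) + exp(6*t), t^2*exp(6*t)/2, -t^2*exp(6*t)/2 + t*exp(6*t)]
  [-4*t*exp(6*t), t^2*exp(6*t) + t*exp(6*t) + exp(6*t), -t^2*exp(6*t) + t*exp(6*t)]
  [-4*t*exp(6*t), t^2*exp(6*t) + t*exp(6*t), -t^2*exp(6*t) + t*exp(6*t) + exp(6*t)]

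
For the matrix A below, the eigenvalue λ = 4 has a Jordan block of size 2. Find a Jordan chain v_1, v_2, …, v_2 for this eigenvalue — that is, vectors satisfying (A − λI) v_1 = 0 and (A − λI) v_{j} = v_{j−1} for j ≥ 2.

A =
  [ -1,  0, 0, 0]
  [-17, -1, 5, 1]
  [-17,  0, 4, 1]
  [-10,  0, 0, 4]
A Jordan chain for λ = 4 of length 2:
v_1 = (0, 1, 1, 0)ᵀ
v_2 = (0, 0, 0, 1)ᵀ

Let N = A − (4)·I. We want v_2 with N^2 v_2 = 0 but N^1 v_2 ≠ 0; then v_{j-1} := N · v_j for j = 2, …, 2.

Pick v_2 = (0, 0, 0, 1)ᵀ.
Then v_1 = N · v_2 = (0, 1, 1, 0)ᵀ.

Sanity check: (A − (4)·I) v_1 = (0, 0, 0, 0)ᵀ = 0. ✓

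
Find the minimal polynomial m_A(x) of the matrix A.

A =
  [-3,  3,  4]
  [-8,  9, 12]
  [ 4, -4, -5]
x^3 - x^2 - x + 1

The characteristic polynomial is χ_A(x) = (x - 1)^2*(x + 1), so the eigenvalues are known. The minimal polynomial is
  m_A(x) = Π_λ (x − λ)^{k_λ}
where k_λ is the size of the *largest* Jordan block for λ (equivalently, the smallest k with (A − λI)^k v = 0 for every generalised eigenvector v of λ).

  λ = -1: largest Jordan block has size 1, contributing (x + 1)
  λ = 1: largest Jordan block has size 2, contributing (x − 1)^2

So m_A(x) = (x - 1)^2*(x + 1) = x^3 - x^2 - x + 1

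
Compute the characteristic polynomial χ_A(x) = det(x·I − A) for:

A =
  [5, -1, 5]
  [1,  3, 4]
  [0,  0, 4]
x^3 - 12*x^2 + 48*x - 64

Expanding det(x·I − A) (e.g. by cofactor expansion or by noting that A is similar to its Jordan form J, which has the same characteristic polynomial as A) gives
  χ_A(x) = x^3 - 12*x^2 + 48*x - 64
which factors as (x - 4)^3. The eigenvalues (with algebraic multiplicities) are λ = 4 with multiplicity 3.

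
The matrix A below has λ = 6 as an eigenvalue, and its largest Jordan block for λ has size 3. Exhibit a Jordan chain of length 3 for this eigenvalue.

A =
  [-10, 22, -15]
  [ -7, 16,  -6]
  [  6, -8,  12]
A Jordan chain for λ = 6 of length 3:
v_1 = (12, 6, -4)ᵀ
v_2 = (-16, -7, 6)ᵀ
v_3 = (1, 0, 0)ᵀ

Let N = A − (6)·I. We want v_3 with N^3 v_3 = 0 but N^2 v_3 ≠ 0; then v_{j-1} := N · v_j for j = 3, …, 2.

Pick v_3 = (1, 0, 0)ᵀ.
Then v_2 = N · v_3 = (-16, -7, 6)ᵀ.
Then v_1 = N · v_2 = (12, 6, -4)ᵀ.

Sanity check: (A − (6)·I) v_1 = (0, 0, 0)ᵀ = 0. ✓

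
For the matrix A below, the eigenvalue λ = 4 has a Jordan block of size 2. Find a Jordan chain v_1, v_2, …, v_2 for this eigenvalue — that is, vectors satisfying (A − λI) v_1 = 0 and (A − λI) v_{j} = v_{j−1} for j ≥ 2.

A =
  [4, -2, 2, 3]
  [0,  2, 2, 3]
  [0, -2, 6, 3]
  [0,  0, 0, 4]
A Jordan chain for λ = 4 of length 2:
v_1 = (-2, -2, -2, 0)ᵀ
v_2 = (0, 1, 0, 0)ᵀ

Let N = A − (4)·I. We want v_2 with N^2 v_2 = 0 but N^1 v_2 ≠ 0; then v_{j-1} := N · v_j for j = 2, …, 2.

Pick v_2 = (0, 1, 0, 0)ᵀ.
Then v_1 = N · v_2 = (-2, -2, -2, 0)ᵀ.

Sanity check: (A − (4)·I) v_1 = (0, 0, 0, 0)ᵀ = 0. ✓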